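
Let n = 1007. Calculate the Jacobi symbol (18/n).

1

Pull out 2: since 1007 ≡ 7 (mod 8), (2/1007) = +1.
Reciprocity: 9 ≡ 1 and 1007 ≡ 3 (mod 4), so (9/1007) = +(1007/9).
Reduce top mod 9: now compute (8/9).
Pull out 2^3: since 9 ≡ 1 (mod 8), (2/9) = +1, so (2/9)^3 = +1.
Reached (1/9) = 1. Collecting the sign flips along the way, the symbol is +1.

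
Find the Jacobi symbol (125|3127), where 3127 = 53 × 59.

Reciprocity: 125 ≡ 1 and 3127 ≡ 3 (mod 4), so (125/3127) = +(3127/125).
Reduce top mod 125: now compute (2/125).
Pull out 2: since 125 ≡ 5 (mod 8), (2/125) = -1.
Reached (1/125) = 1. Collecting the sign flips along the way, the symbol is -1.

-1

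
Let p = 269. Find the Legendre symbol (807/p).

First reduce: 807 ≡ 0 (mod 269).
Top reduces to 0: gcd > 1, so the symbol is 0.

0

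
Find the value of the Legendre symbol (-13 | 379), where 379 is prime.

1

First reduce: -13 ≡ 366 (mod 379).
Pull out 2: since 379 ≡ 3 (mod 8), (2/379) = -1.
Reciprocity: 183 ≡ 3 and 379 ≡ 3 (mod 4), so (183/379) = −(379/183).
Reduce top mod 183: now compute (13/183).
Reciprocity: 13 ≡ 1 and 183 ≡ 3 (mod 4), so (13/183) = +(183/13).
Reduce top mod 13: now compute (1/13).
Reached (1/13) = 1. Collecting the sign flips along the way, the symbol is +1.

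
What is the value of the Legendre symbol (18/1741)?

Pull out 2: since 1741 ≡ 5 (mod 8), (2/1741) = -1.
Reciprocity: 9 ≡ 1 and 1741 ≡ 1 (mod 4), so (9/1741) = +(1741/9).
Reduce top mod 9: now compute (4/9).
Pull out 2^2: since 9 ≡ 1 (mod 8), (2/9) = +1, so (2/9)^2 = +1.
Reached (1/9) = 1. Collecting the sign flips along the way, the symbol is -1.

-1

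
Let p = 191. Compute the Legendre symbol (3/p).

Euler's criterion: (3/191) ≡ 3^95 (mod 191).
3^2 ≡ 9 (mod 191)
3^4 ≡ 81 (mod 191)
3^8 ≡ 67 (mod 191)
3^16 ≡ 96 (mod 191)
3^32 ≡ 48 (mod 191)
3^64 ≡ 12 (mod 191)
3^95 = 3^(64+16+8+4+2+1) ≡ 1 (mod 191).
Result is 1, so (3/191) = 1.

1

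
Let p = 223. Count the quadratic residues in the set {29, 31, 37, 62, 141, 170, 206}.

4

(29/223) = +1 → QR.
(31/223) = +1 → QR.
(37/223) = +1 → QR.
(62/223) = +1 → QR.
(141/223) = -1 → non-residue.
(170/223) = -1 → non-residue.
(206/223) = -1 → non-residue.
Total quadratic residues among the 7: 4.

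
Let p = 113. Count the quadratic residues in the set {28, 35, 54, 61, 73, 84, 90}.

(28/113) = +1 → QR.
(35/113) = -1 → non-residue.
(54/113) = -1 → non-residue.
(61/113) = +1 → QR.
(73/113) = -1 → non-residue.
(84/113) = -1 → non-residue.
(90/113) = -1 → non-residue.
Total quadratic residues among the 7: 2.

2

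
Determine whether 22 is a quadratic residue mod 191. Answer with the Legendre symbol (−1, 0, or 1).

-1

Pull out 2: since 191 ≡ 7 (mod 8), (2/191) = +1.
Reciprocity: 11 ≡ 3 and 191 ≡ 3 (mod 4), so (11/191) = −(191/11).
Reduce top mod 11: now compute (4/11).
Pull out 2^2: since 11 ≡ 3 (mod 8), (2/11) = -1, so (2/11)^2 = +1.
Reached (1/11) = 1. Collecting the sign flips along the way, the symbol is -1.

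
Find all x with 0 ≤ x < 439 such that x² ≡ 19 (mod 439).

89, 350

Since 439 ≡ 3 (mod 4), a square root of 19 is 19^((439+1)/4) = 19^110 mod 439.
Repeated squaring: 19^2≡361, 19^4≡377, 19^8≡332, 19^16≡35, 19^32≡347, 19^64≡123 (mod 439).
19^110 = 19^(64+32+8+4+2) ≡ 350 (mod 439).
Check: 350² = 122500 ≡ 19 (mod 439). The two roots are 89 and 350.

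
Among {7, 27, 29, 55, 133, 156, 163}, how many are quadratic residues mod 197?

6

(7/197) = +1 → QR.
(27/197) = -1 → non-residue.
(29/197) = +1 → QR.
(55/197) = +1 → QR.
(133/197) = +1 → QR.
(156/197) = +1 → QR.
(163/197) = +1 → QR.
Total quadratic residues among the 7: 6.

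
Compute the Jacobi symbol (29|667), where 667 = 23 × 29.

Reciprocity: 29 ≡ 1 and 667 ≡ 3 (mod 4), so (29/667) = +(667/29).
Reduce top mod 29: now compute (0/29).
Top reduces to 0: gcd > 1, so the symbol is 0.

0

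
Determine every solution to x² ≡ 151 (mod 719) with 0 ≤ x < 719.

Since 719 ≡ 3 (mod 4), a square root of 151 is 151^((719+1)/4) = 151^180 mod 719.
Repeated squaring: 151^2≡512, 151^4≡428, 151^8≡558, 151^16≡37, 151^32≡650, 151^64≡447, 151^128≡646 (mod 719).
151^180 = 151^(128+32+16+4) ≡ 72 (mod 719).
Check: 72² = 5184 ≡ 151 (mod 719). The two roots are 72 and 647.

72, 647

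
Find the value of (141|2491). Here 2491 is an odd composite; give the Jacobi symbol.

0

Reciprocity: 141 ≡ 1 and 2491 ≡ 3 (mod 4), so (141/2491) = +(2491/141).
Reduce top mod 141: now compute (94/141).
Pull out 2: since 141 ≡ 5 (mod 8), (2/141) = -1.
Reciprocity: 47 ≡ 3 and 141 ≡ 1 (mod 4), so (47/141) = +(141/47).
Reduce top mod 47: now compute (0/47).
Top reduces to 0: gcd > 1, so the symbol is 0.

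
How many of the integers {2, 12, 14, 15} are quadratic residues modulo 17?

2

(2/17) = +1 → QR.
(12/17) = -1 → non-residue.
(14/17) = -1 → non-residue.
(15/17) = +1 → QR.
Total quadratic residues among the 4: 2.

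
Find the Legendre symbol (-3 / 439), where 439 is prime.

Euler's criterion: (-3/439) ≡ 436^219 (mod 439).
436^2 ≡ 9 (mod 439)
436^4 ≡ 81 (mod 439)
436^8 ≡ 415 (mod 439)
436^16 ≡ 137 (mod 439)
436^32 ≡ 331 (mod 439)
436^64 ≡ 250 (mod 439)
436^128 ≡ 162 (mod 439)
436^219 = 436^(128+64+16+8+2+1) ≡ 1 (mod 439).
Result is 1, so (-3/439) = 1.

1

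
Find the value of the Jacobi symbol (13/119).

Reciprocity: 13 ≡ 1 and 119 ≡ 3 (mod 4), so (13/119) = +(119/13).
Reduce top mod 13: now compute (2/13).
Pull out 2: since 13 ≡ 5 (mod 8), (2/13) = -1.
Reached (1/13) = 1. Collecting the sign flips along the way, the symbol is -1.

-1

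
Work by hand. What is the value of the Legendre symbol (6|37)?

Pull out 2: since 37 ≡ 5 (mod 8), (2/37) = -1.
Reciprocity: 3 ≡ 3 and 37 ≡ 1 (mod 4), so (3/37) = +(37/3).
Reduce top mod 3: now compute (1/3).
Reached (1/3) = 1. Collecting the sign flips along the way, the symbol is -1.

-1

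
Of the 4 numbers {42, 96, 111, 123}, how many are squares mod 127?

1

(42/127) = +1 → QR.
(96/127) = -1 → non-residue.
(111/127) = -1 → non-residue.
(123/127) = -1 → non-residue.
Total quadratic residues among the 4: 1.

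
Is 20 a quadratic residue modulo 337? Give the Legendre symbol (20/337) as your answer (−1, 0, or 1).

-1

Euler's criterion: (20/337) ≡ 20^168 (mod 337).
20^2 ≡ 63 (mod 337)
20^4 ≡ 262 (mod 337)
20^8 ≡ 233 (mod 337)
20^16 ≡ 32 (mod 337)
20^32 ≡ 13 (mod 337)
20^64 ≡ 169 (mod 337)
20^128 ≡ 253 (mod 337)
20^168 = 20^(128+32+8) ≡ 336 (mod 337).
Result is 336 ≡ −1, so (20/337) = −1.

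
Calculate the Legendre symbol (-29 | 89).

Euler's criterion: (-29/89) ≡ 60^44 (mod 89).
60^2 ≡ 40 (mod 89)
60^4 ≡ 87 (mod 89)
60^8 ≡ 4 (mod 89)
60^16 ≡ 16 (mod 89)
60^32 ≡ 78 (mod 89)
60^44 = 60^(32+8+4) ≡ 88 (mod 89).
Result is 88 ≡ −1, so (-29/89) = −1.

-1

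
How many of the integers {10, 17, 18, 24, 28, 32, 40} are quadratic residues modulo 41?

4

(10/41) = +1 → QR.
(17/41) = -1 → non-residue.
(18/41) = +1 → QR.
(24/41) = -1 → non-residue.
(28/41) = -1 → non-residue.
(32/41) = +1 → QR.
(40/41) = +1 → QR.
Total quadratic residues among the 7: 4.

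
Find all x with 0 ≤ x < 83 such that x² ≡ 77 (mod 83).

34, 49

Since 83 ≡ 3 (mod 4), a square root of 77 is 77^((83+1)/4) = 77^21 mod 83.
Repeated squaring: 77^2≡36, 77^4≡51, 77^8≡28, 77^16≡37 (mod 83).
77^21 = 77^(16+4+1) ≡ 49 (mod 83).
Check: 49² = 2401 ≡ 77 (mod 83). The two roots are 34 and 49.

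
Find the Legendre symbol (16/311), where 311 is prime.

1

Pull out 2^4: since 311 ≡ 7 (mod 8), (2/311) = +1, so (2/311)^4 = +1.
Reached (1/311) = 1. Collecting the sign flips along the way, the symbol is +1.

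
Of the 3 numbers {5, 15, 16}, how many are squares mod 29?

2

(5/29) = +1 → QR.
(15/29) = -1 → non-residue.
(16/29) = +1 → QR.
Total quadratic residues among the 3: 2.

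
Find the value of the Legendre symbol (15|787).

1

Reciprocity: 15 ≡ 3 and 787 ≡ 3 (mod 4), so (15/787) = −(787/15).
Reduce top mod 15: now compute (7/15).
Reciprocity: 7 ≡ 3 and 15 ≡ 3 (mod 4), so (7/15) = −(15/7).
Reduce top mod 7: now compute (1/7).
Reached (1/7) = 1. Collecting the sign flips along the way, the symbol is +1.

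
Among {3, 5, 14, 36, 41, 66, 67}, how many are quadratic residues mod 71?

3

(3/71) = +1 → QR.
(5/71) = +1 → QR.
(14/71) = -1 → non-residue.
(36/71) = +1 → QR.
(41/71) = -1 → non-residue.
(66/71) = -1 → non-residue.
(67/71) = -1 → non-residue.
Total quadratic residues among the 7: 3.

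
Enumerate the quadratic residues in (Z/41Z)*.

Square k = 1,…,20 (k and 41−k give the same square):
1²=1, 2²=4, 3²=9, 4²=16, 5²=25, 6²=36, 7²≡8, 8²≡23, 9²≡40, 10²≡18, 11²≡39, 12²≡21, 13²≡5, 14²≡32, 15²≡20, 16²≡10, 17²≡2, 18²≡37, 19²≡33, 20²≡31 (mod 41).
So the quadratic residues mod 41 are {1, 2, 4, 5, 8, 9, 10, 16, 18, 20, 21, 23, 25, 31, 32, 33, 36, 37, 39, 40}.

1 2 4 5 8 9 10 16 18 20 21 23 25 31 32 33 36 37 39 40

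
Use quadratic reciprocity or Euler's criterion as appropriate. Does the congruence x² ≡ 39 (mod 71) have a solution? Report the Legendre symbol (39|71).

-1

Euler's criterion: (39/71) ≡ 39^35 (mod 71).
39^2 ≡ 30 (mod 71)
39^4 ≡ 48 (mod 71)
39^8 ≡ 32 (mod 71)
39^16 ≡ 30 (mod 71)
39^32 ≡ 48 (mod 71)
39^35 = 39^(32+2+1) ≡ 70 (mod 71).
Result is 70 ≡ −1, so (39/71) = −1.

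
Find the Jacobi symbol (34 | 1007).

1

Pull out 2: since 1007 ≡ 7 (mod 8), (2/1007) = +1.
Reciprocity: 17 ≡ 1 and 1007 ≡ 3 (mod 4), so (17/1007) = +(1007/17).
Reduce top mod 17: now compute (4/17).
Pull out 2^2: since 17 ≡ 1 (mod 8), (2/17) = +1, so (2/17)^2 = +1.
Reached (1/17) = 1. Collecting the sign flips along the way, the symbol is +1.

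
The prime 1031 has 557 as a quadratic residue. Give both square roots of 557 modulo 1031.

Since 1031 ≡ 3 (mod 4), a square root of 557 is 557^((1031+1)/4) = 557^258 mod 1031.
Repeated squaring: 557^2≡949, 557^4≡538, 557^8≡764, 557^16≡150, 557^32≡849, 557^64≡132, 557^128≡928, 557^256≡299 (mod 1031).
557^258 = 557^(256+2) ≡ 226 (mod 1031).
Check: 226² = 51076 ≡ 557 (mod 1031). The two roots are 226 and 805.

226, 805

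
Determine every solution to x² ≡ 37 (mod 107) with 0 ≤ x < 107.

12, 95

Since 107 ≡ 3 (mod 4), a square root of 37 is 37^((107+1)/4) = 37^27 mod 107.
Repeated squaring: 37^2≡85, 37^4≡56, 37^8≡33, 37^16≡19 (mod 107).
37^27 = 37^(16+8+2+1) ≡ 12 (mod 107).
Check: 12² = 144 ≡ 37 (mod 107). The two roots are 12 and 95.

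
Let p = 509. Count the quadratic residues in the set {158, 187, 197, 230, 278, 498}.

4

(158/509) = +1 → QR.
(187/509) = +1 → QR.
(197/509) = -1 → non-residue.
(230/509) = -1 → non-residue.
(278/509) = +1 → QR.
(498/509) = +1 → QR.
Total quadratic residues among the 6: 4.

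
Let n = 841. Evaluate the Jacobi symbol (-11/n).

First reduce: -11 ≡ 830 (mod 841).
Pull out 2: since 841 ≡ 1 (mod 8), (2/841) = +1.
Reciprocity: 415 ≡ 3 and 841 ≡ 1 (mod 4), so (415/841) = +(841/415).
Reduce top mod 415: now compute (11/415).
Reciprocity: 11 ≡ 3 and 415 ≡ 3 (mod 4), so (11/415) = −(415/11).
Reduce top mod 11: now compute (8/11).
Pull out 2^3: since 11 ≡ 3 (mod 8), (2/11) = -1, so (2/11)^3 = -1.
Reached (1/11) = 1. Collecting the sign flips along the way, the symbol is +1.

1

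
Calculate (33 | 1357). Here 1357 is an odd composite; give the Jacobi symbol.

1

Reciprocity: 33 ≡ 1 and 1357 ≡ 1 (mod 4), so (33/1357) = +(1357/33).
Reduce top mod 33: now compute (4/33).
Pull out 2^2: since 33 ≡ 1 (mod 8), (2/33) = +1, so (2/33)^2 = +1.
Reached (1/33) = 1. Collecting the sign flips along the way, the symbol is +1.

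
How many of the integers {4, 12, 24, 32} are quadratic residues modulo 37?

2

(4/37) = +1 → QR.
(12/37) = +1 → QR.
(24/37) = -1 → non-residue.
(32/37) = -1 → non-residue.
Total quadratic residues among the 4: 2.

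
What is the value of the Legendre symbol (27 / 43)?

-1

Reciprocity: 27 ≡ 3 and 43 ≡ 3 (mod 4), so (27/43) = −(43/27).
Reduce top mod 27: now compute (16/27).
Pull out 2^4: since 27 ≡ 3 (mod 8), (2/27) = -1, so (2/27)^4 = +1.
Reached (1/27) = 1. Collecting the sign flips along the way, the symbol is -1.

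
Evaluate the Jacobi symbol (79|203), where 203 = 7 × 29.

-1

Reciprocity: 79 ≡ 3 and 203 ≡ 3 (mod 4), so (79/203) = −(203/79).
Reduce top mod 79: now compute (45/79).
Reciprocity: 45 ≡ 1 and 79 ≡ 3 (mod 4), so (45/79) = +(79/45).
Reduce top mod 45: now compute (34/45).
Pull out 2: since 45 ≡ 5 (mod 8), (2/45) = -1.
Reciprocity: 17 ≡ 1 and 45 ≡ 1 (mod 4), so (17/45) = +(45/17).
Reduce top mod 17: now compute (11/17).
Reciprocity: 11 ≡ 3 and 17 ≡ 1 (mod 4), so (11/17) = +(17/11).
Reduce top mod 11: now compute (6/11).
Pull out 2: since 11 ≡ 3 (mod 8), (2/11) = -1.
Reciprocity: 3 ≡ 3 and 11 ≡ 3 (mod 4), so (3/11) = −(11/3).
Reduce top mod 3: now compute (2/3).
Pull out 2: since 3 ≡ 3 (mod 8), (2/3) = -1.
Reached (1/3) = 1. Collecting the sign flips along the way, the symbol is -1.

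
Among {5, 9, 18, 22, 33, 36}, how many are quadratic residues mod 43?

2

(5/43) = -1 → non-residue.
(9/43) = +1 → QR.
(18/43) = -1 → non-residue.
(22/43) = -1 → non-residue.
(33/43) = -1 → non-residue.
(36/43) = +1 → QR.
Total quadratic residues among the 6: 2.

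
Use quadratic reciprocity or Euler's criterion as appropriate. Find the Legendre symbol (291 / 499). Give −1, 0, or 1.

1

Euler's criterion: (291/499) ≡ 291^249 (mod 499).
291^2 ≡ 350 (mod 499)
291^4 ≡ 245 (mod 499)
291^8 ≡ 145 (mod 499)
291^16 ≡ 67 (mod 499)
291^32 ≡ 497 (mod 499)
291^64 ≡ 4 (mod 499)
291^128 ≡ 16 (mod 499)
291^249 = 291^(128+64+32+16+8+1) ≡ 1 (mod 499).
Result is 1, so (291/499) = 1.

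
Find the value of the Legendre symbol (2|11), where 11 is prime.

-1

Pull out 2: since 11 ≡ 3 (mod 8), (2/11) = -1.
Reached (1/11) = 1. Collecting the sign flips along the way, the symbol is -1.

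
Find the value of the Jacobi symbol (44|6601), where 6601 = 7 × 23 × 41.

1

Pull out 2^2: since 6601 ≡ 1 (mod 8), (2/6601) = +1, so (2/6601)^2 = +1.
Reciprocity: 11 ≡ 3 and 6601 ≡ 1 (mod 4), so (11/6601) = +(6601/11).
Reduce top mod 11: now compute (1/11).
Reached (1/11) = 1. Collecting the sign flips along the way, the symbol is +1.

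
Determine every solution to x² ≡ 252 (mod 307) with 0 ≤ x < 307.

49, 258

Since 307 ≡ 3 (mod 4), a square root of 252 is 252^((307+1)/4) = 252^77 mod 307.
Repeated squaring: 252^2≡262, 252^4≡183, 252^8≡26, 252^16≡62, 252^32≡160, 252^64≡119 (mod 307).
252^77 = 252^(64+8+4+1) ≡ 49 (mod 307).
Check: 49² = 2401 ≡ 252 (mod 307). The two roots are 49 and 258.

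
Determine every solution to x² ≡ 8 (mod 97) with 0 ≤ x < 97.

97 ≡ 1 (mod 4), so we find a root by search.
Trying successive values, 28² = 784 ≡ 8 (mod 97). The other root is 97 − 28 = 69.

28, 69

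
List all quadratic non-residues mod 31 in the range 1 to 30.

3,6,11,12,13,15,17,21,22,23,24,26,27,29,30

Square k = 1,…,15 (k and 31−k give the same square):
1²=1, 2²=4, 3²=9, 4²=16, 5²=25, 6²≡5, 7²≡18, 8²≡2, 9²≡19, 10²≡7, 11²≡28, 12²≡20, 13²≡14, 14²≡10, 15²≡8 (mod 31).
The residues are {1, 2, 4, 5, 7, 8, 9, 10, 14, 16, 18, 19, 20, 25, 28}; the non-residues are the remaining 15 nonzero classes.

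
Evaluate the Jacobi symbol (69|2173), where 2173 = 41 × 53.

Reciprocity: 69 ≡ 1 and 2173 ≡ 1 (mod 4), so (69/2173) = +(2173/69).
Reduce top mod 69: now compute (34/69).
Pull out 2: since 69 ≡ 5 (mod 8), (2/69) = -1.
Reciprocity: 17 ≡ 1 and 69 ≡ 1 (mod 4), so (17/69) = +(69/17).
Reduce top mod 17: now compute (1/17).
Reached (1/17) = 1. Collecting the sign flips along the way, the symbol is -1.

-1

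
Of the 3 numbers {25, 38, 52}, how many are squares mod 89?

(25/89) = +1 → QR.
(38/89) = -1 → non-residue.
(52/89) = -1 → non-residue.
Total quadratic residues among the 3: 1.

1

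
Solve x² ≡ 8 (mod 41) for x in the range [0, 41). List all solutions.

7, 34

41 ≡ 1 (mod 4), so we find a root by search.
Trying successive values, 7² = 49 ≡ 8 (mod 41). The other root is 41 − 7 = 34.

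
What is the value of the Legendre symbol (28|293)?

Euler's criterion: (28/293) ≡ 28^146 (mod 293).
28^2 ≡ 198 (mod 293)
28^4 ≡ 235 (mod 293)
28^8 ≡ 141 (mod 293)
28^16 ≡ 250 (mod 293)
28^32 ≡ 91 (mod 293)
28^64 ≡ 77 (mod 293)
28^128 ≡ 69 (mod 293)
28^146 = 28^(128+16+2) ≡ 292 (mod 293).
Result is 292 ≡ −1, so (28/293) = −1.

-1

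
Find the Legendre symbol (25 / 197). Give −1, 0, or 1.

Reciprocity: 25 ≡ 1 and 197 ≡ 1 (mod 4), so (25/197) = +(197/25).
Reduce top mod 25: now compute (22/25).
Pull out 2: since 25 ≡ 1 (mod 8), (2/25) = +1.
Reciprocity: 11 ≡ 3 and 25 ≡ 1 (mod 4), so (11/25) = +(25/11).
Reduce top mod 11: now compute (3/11).
Reciprocity: 3 ≡ 3 and 11 ≡ 3 (mod 4), so (3/11) = −(11/3).
Reduce top mod 3: now compute (2/3).
Pull out 2: since 3 ≡ 3 (mod 8), (2/3) = -1.
Reached (1/3) = 1. Collecting the sign flips along the way, the symbol is +1.

1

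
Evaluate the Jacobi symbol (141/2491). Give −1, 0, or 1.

Reciprocity: 141 ≡ 1 and 2491 ≡ 3 (mod 4), so (141/2491) = +(2491/141).
Reduce top mod 141: now compute (94/141).
Pull out 2: since 141 ≡ 5 (mod 8), (2/141) = -1.
Reciprocity: 47 ≡ 3 and 141 ≡ 1 (mod 4), so (47/141) = +(141/47).
Reduce top mod 47: now compute (0/47).
Top reduces to 0: gcd > 1, so the symbol is 0.

0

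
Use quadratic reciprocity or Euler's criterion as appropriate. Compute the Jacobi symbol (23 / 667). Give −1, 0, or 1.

0

Reciprocity: 23 ≡ 3 and 667 ≡ 3 (mod 4), so (23/667) = −(667/23).
Reduce top mod 23: now compute (0/23).
Top reduces to 0: gcd > 1, so the symbol is 0.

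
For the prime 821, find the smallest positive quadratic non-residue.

(2/821) = −1, so 2 is the smallest positive non-residue mod 821.

2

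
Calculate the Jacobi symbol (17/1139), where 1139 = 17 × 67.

0

Reciprocity: 17 ≡ 1 and 1139 ≡ 3 (mod 4), so (17/1139) = +(1139/17).
Reduce top mod 17: now compute (0/17).
Top reduces to 0: gcd > 1, so the symbol is 0.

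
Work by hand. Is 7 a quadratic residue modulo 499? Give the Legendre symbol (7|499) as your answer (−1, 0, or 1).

-1

Reciprocity: 7 ≡ 3 and 499 ≡ 3 (mod 4), so (7/499) = −(499/7).
Reduce top mod 7: now compute (2/7).
Pull out 2: since 7 ≡ 7 (mod 8), (2/7) = +1.
Reached (1/7) = 1. Collecting the sign flips along the way, the symbol is -1.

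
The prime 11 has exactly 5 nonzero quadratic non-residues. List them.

Square k = 1,…,5 (k and 11−k give the same square):
1²=1, 2²=4, 3²=9, 4²≡5, 5²≡3 (mod 11).
The residues are {1, 3, 4, 5, 9}; the non-residues are the remaining 5 nonzero classes.

2 6 7 8 10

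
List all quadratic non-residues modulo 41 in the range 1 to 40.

Square k = 1,…,20 (k and 41−k give the same square):
1²=1, 2²=4, 3²=9, 4²=16, 5²=25, 6²=36, 7²≡8, 8²≡23, 9²≡40, 10²≡18, 11²≡39, 12²≡21, 13²≡5, 14²≡32, 15²≡20, 16²≡10, 17²≡2, 18²≡37, 19²≡33, 20²≡31 (mod 41).
The residues are {1, 2, 4, 5, 8, 9, 10, 16, 18, 20, 21, 23, 25, 31, 32, 33, 36, 37, 39, 40}; the non-residues are the remaining 20 nonzero classes.

3 6 7 11 12 13 14 15 17 19 22 24 26 27 28 29 30 34 35 38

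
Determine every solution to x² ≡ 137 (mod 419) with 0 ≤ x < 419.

180, 239

Since 419 ≡ 3 (mod 4), a square root of 137 is 137^((419+1)/4) = 137^105 mod 419.
Repeated squaring: 137^2≡333, 137^4≡273, 137^8≡366, 137^16≡295, 137^32≡292, 137^64≡207 (mod 419).
137^105 = 137^(64+32+8+1) ≡ 180 (mod 419).
Check: 180² = 32400 ≡ 137 (mod 419). The two roots are 180 and 239.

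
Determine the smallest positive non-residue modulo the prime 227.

2

(2/227) = −1, so 2 is the smallest positive non-residue mod 227.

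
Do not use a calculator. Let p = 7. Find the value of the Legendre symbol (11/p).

Euler's criterion: (11/7) ≡ 4^3 (mod 7).
4^2 ≡ 2 (mod 7)
4^3 = 4^(2+1) ≡ 1 (mod 7).
Result is 1, so (11/7) = 1.

1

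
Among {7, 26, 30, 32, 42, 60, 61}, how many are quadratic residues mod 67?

2

(7/67) = -1 → non-residue.
(26/67) = +1 → QR.
(30/67) = -1 → non-residue.
(32/67) = -1 → non-residue.
(42/67) = -1 → non-residue.
(60/67) = +1 → QR.
(61/67) = -1 → non-residue.
Total quadratic residues among the 7: 2.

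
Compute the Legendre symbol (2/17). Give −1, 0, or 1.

Pull out 2: since 17 ≡ 1 (mod 8), (2/17) = +1.
Reached (1/17) = 1. Collecting the sign flips along the way, the symbol is +1.

1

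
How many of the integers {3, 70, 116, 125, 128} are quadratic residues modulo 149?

(3/149) = -1 → non-residue.
(70/149) = -1 → non-residue.
(116/149) = +1 → QR.
(125/149) = +1 → QR.
(128/149) = -1 → non-residue.
Total quadratic residues among the 5: 2.

2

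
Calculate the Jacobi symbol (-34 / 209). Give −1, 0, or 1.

-1

First reduce: -34 ≡ 175 (mod 209).
Reciprocity: 175 ≡ 3 and 209 ≡ 1 (mod 4), so (175/209) = +(209/175).
Reduce top mod 175: now compute (34/175).
Pull out 2: since 175 ≡ 7 (mod 8), (2/175) = +1.
Reciprocity: 17 ≡ 1 and 175 ≡ 3 (mod 4), so (17/175) = +(175/17).
Reduce top mod 17: now compute (5/17).
Reciprocity: 5 ≡ 1 and 17 ≡ 1 (mod 4), so (5/17) = +(17/5).
Reduce top mod 5: now compute (2/5).
Pull out 2: since 5 ≡ 5 (mod 8), (2/5) = -1.
Reached (1/5) = 1. Collecting the sign flips along the way, the symbol is -1.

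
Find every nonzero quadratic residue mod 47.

1,2,3,4,6,7,8,9,12,14,16,17,18,21,24,25,27,28,32,34,36,37,42

Square k = 1,…,23 (k and 47−k give the same square):
1²=1, 2²=4, 3²=9, 4²=16, 5²=25, 6²=36, 7²≡2, 8²≡17, 9²≡34, 10²≡6, 11²≡27, 12²≡3, 13²≡28, 14²≡8, 15²≡37, 16²≡21, 17²≡7, 18²≡42, 19²≡32, 20²≡24, 21²≡18, 22²≡14, 23²≡12 (mod 47).
So the quadratic residues mod 47 are {1, 2, 3, 4, 6, 7, 8, 9, 12, 14, 16, 17, 18, 21, 24, 25, 27, 28, 32, 34, 36, 37, 42}.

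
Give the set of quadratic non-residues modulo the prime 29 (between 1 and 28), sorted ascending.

Square k = 1,…,14 (k and 29−k give the same square):
1²=1, 2²=4, 3²=9, 4²=16, 5²=25, 6²≡7, 7²≡20, 8²≡6, 9²≡23, 10²≡13, 11²≡5, 12²≡28, 13²≡24, 14²≡22 (mod 29).
The residues are {1, 4, 5, 6, 7, 9, 13, 16, 20, 22, 23, 24, 25, 28}; the non-residues are the remaining 14 nonzero classes.

2 3 8 10 11 12 14 15 17 18 19 21 26 27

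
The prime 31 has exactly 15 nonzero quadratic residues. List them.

Square k = 1,…,15 (k and 31−k give the same square):
1²=1, 2²=4, 3²=9, 4²=16, 5²=25, 6²≡5, 7²≡18, 8²≡2, 9²≡19, 10²≡7, 11²≡28, 12²≡20, 13²≡14, 14²≡10, 15²≡8 (mod 31).
So the quadratic residues mod 31 are {1, 2, 4, 5, 7, 8, 9, 10, 14, 16, 18, 19, 20, 25, 28}.

1,2,4,5,7,8,9,10,14,16,18,19,20,25,28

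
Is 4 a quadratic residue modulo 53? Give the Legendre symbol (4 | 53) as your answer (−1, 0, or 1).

Pull out 2^2: since 53 ≡ 5 (mod 8), (2/53) = -1, so (2/53)^2 = +1.
Reached (1/53) = 1. Collecting the sign flips along the way, the symbol is +1.

1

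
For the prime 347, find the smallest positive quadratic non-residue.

(2/347) = −1, so 2 is the smallest positive non-residue mod 347.

2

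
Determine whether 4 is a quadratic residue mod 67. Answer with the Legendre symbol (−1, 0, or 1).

Euler's criterion: (4/67) ≡ 4^33 (mod 67).
4^2 ≡ 16 (mod 67)
4^4 ≡ 55 (mod 67)
4^8 ≡ 10 (mod 67)
4^16 ≡ 33 (mod 67)
4^32 ≡ 17 (mod 67)
4^33 = 4^(32+1) ≡ 1 (mod 67).
Result is 1, so (4/67) = 1.

1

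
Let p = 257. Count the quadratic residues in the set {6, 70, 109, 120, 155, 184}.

(6/257) = -1 → non-residue.
(70/257) = +1 → QR.
(109/257) = -1 → non-residue.
(120/257) = +1 → QR.
(155/257) = -1 → non-residue.
(184/257) = +1 → QR.
Total quadratic residues among the 6: 3.

3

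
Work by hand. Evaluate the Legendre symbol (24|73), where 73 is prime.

1

Pull out 2^3: since 73 ≡ 1 (mod 8), (2/73) = +1, so (2/73)^3 = +1.
Reciprocity: 3 ≡ 3 and 73 ≡ 1 (mod 4), so (3/73) = +(73/3).
Reduce top mod 3: now compute (1/3).
Reached (1/3) = 1. Collecting the sign flips along the way, the symbol is +1.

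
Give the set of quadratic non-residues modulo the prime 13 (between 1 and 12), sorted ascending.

Square k = 1,…,6 (k and 13−k give the same square):
1²=1, 2²=4, 3²=9, 4²≡3, 5²≡12, 6²≡10 (mod 13).
The residues are {1, 3, 4, 9, 10, 12}; the non-residues are the remaining 6 nonzero classes.

2,5,6,7,8,11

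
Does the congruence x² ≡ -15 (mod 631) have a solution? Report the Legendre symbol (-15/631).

1

First reduce: -15 ≡ 616 (mod 631).
Pull out 2^3: since 631 ≡ 7 (mod 8), (2/631) = +1, so (2/631)^3 = +1.
Reciprocity: 77 ≡ 1 and 631 ≡ 3 (mod 4), so (77/631) = +(631/77).
Reduce top mod 77: now compute (15/77).
Reciprocity: 15 ≡ 3 and 77 ≡ 1 (mod 4), so (15/77) = +(77/15).
Reduce top mod 15: now compute (2/15).
Pull out 2: since 15 ≡ 7 (mod 8), (2/15) = +1.
Reached (1/15) = 1. Collecting the sign flips along the way, the symbol is +1.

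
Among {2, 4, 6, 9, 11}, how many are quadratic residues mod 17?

(2/17) = +1 → QR.
(4/17) = +1 → QR.
(6/17) = -1 → non-residue.
(9/17) = +1 → QR.
(11/17) = -1 → non-residue.
Total quadratic residues among the 5: 3.

3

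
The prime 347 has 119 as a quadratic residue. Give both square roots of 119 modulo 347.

Since 347 ≡ 3 (mod 4), a square root of 119 is 119^((347+1)/4) = 119^87 mod 347.
Repeated squaring: 119^2≡281, 119^4≡192, 119^8≡82, 119^16≡131, 119^32≡158, 119^64≡327 (mod 347).
119^87 = 119^(64+16+4+2+1) ≡ 90 (mod 347).
Check: 90² = 8100 ≡ 119 (mod 347). The two roots are 90 and 257.

90, 257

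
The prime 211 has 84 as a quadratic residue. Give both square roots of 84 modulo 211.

57, 154

Since 211 ≡ 3 (mod 4), a square root of 84 is 84^((211+1)/4) = 84^53 mod 211.
Repeated squaring: 84^2≡93, 84^4≡209, 84^8≡4, 84^16≡16, 84^32≡45 (mod 211).
84^53 = 84^(32+16+4+1) ≡ 154 (mod 211).
Check: 154² = 23716 ≡ 84 (mod 211). The two roots are 57 and 154.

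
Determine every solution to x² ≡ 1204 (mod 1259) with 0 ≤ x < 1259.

Since 1259 ≡ 3 (mod 4), a square root of 1204 is 1204^((1259+1)/4) = 1204^315 mod 1259.
Repeated squaring: 1204^2≡507, 1204^4≡213, 1204^8≡45, 1204^16≡766, 1204^32≡62, 1204^64≡67, 1204^128≡712, 1204^256≡826 (mod 1259).
1204^315 = 1204^(256+32+16+8+2+1) ≡ 728 (mod 1259).
Check: 728² = 529984 ≡ 1204 (mod 1259). The two roots are 531 and 728.

531, 728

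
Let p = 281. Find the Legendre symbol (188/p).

-1

Pull out 2^2: since 281 ≡ 1 (mod 8), (2/281) = +1, so (2/281)^2 = +1.
Reciprocity: 47 ≡ 3 and 281 ≡ 1 (mod 4), so (47/281) = +(281/47).
Reduce top mod 47: now compute (46/47).
Pull out 2: since 47 ≡ 7 (mod 8), (2/47) = +1.
Reciprocity: 23 ≡ 3 and 47 ≡ 3 (mod 4), so (23/47) = −(47/23).
Reduce top mod 23: now compute (1/23).
Reached (1/23) = 1. Collecting the sign flips along the way, the symbol is -1.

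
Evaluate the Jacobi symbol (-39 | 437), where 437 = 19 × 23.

First reduce: -39 ≡ 398 (mod 437).
Pull out 2: since 437 ≡ 5 (mod 8), (2/437) = -1.
Reciprocity: 199 ≡ 3 and 437 ≡ 1 (mod 4), so (199/437) = +(437/199).
Reduce top mod 199: now compute (39/199).
Reciprocity: 39 ≡ 3 and 199 ≡ 3 (mod 4), so (39/199) = −(199/39).
Reduce top mod 39: now compute (4/39).
Pull out 2^2: since 39 ≡ 7 (mod 8), (2/39) = +1, so (2/39)^2 = +1.
Reached (1/39) = 1. Collecting the sign flips along the way, the symbol is +1.

1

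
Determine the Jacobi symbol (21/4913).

Reciprocity: 21 ≡ 1 and 4913 ≡ 1 (mod 4), so (21/4913) = +(4913/21).
Reduce top mod 21: now compute (20/21).
Pull out 2^2: since 21 ≡ 5 (mod 8), (2/21) = -1, so (2/21)^2 = +1.
Reciprocity: 5 ≡ 1 and 21 ≡ 1 (mod 4), so (5/21) = +(21/5).
Reduce top mod 5: now compute (1/5).
Reached (1/5) = 1. Collecting the sign flips along the way, the symbol is +1.

1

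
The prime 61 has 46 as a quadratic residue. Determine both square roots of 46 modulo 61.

30, 31

61 ≡ 1 (mod 4), so we find a root by search.
Trying successive values, 30² = 900 ≡ 46 (mod 61). The other root is 61 − 30 = 31.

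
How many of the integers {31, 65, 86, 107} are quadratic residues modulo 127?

(31/127) = +1 → QR.
(65/127) = -1 → non-residue.
(86/127) = -1 → non-residue.
(107/127) = +1 → QR.
Total quadratic residues among the 4: 2.

2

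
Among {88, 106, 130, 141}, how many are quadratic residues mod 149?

(88/149) = +1 → QR.
(106/149) = -1 → non-residue.
(130/149) = +1 → QR.
(141/149) = -1 → non-residue.
Total quadratic residues among the 4: 2.

2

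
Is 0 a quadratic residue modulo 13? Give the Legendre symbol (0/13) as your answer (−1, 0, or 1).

Top reduces to 0: gcd > 1, so the symbol is 0.

0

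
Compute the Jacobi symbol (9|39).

Reciprocity: 9 ≡ 1 and 39 ≡ 3 (mod 4), so (9/39) = +(39/9).
Reduce top mod 9: now compute (3/9).
Reciprocity: 3 ≡ 3 and 9 ≡ 1 (mod 4), so (3/9) = +(9/3).
Reduce top mod 3: now compute (0/3).
Top reduces to 0: gcd > 1, so the symbol is 0.

0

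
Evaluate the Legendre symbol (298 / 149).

First reduce: 298 ≡ 0 (mod 149).
Top reduces to 0: gcd > 1, so the symbol is 0.

0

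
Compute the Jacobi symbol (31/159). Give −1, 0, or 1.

-1

Reciprocity: 31 ≡ 3 and 159 ≡ 3 (mod 4), so (31/159) = −(159/31).
Reduce top mod 31: now compute (4/31).
Pull out 2^2: since 31 ≡ 7 (mod 8), (2/31) = +1, so (2/31)^2 = +1.
Reached (1/31) = 1. Collecting the sign flips along the way, the symbol is -1.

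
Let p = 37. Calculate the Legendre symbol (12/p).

Pull out 2^2: since 37 ≡ 5 (mod 8), (2/37) = -1, so (2/37)^2 = +1.
Reciprocity: 3 ≡ 3 and 37 ≡ 1 (mod 4), so (3/37) = +(37/3).
Reduce top mod 3: now compute (1/3).
Reached (1/3) = 1. Collecting the sign flips along the way, the symbol is +1.

1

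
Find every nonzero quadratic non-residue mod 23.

Square k = 1,…,11 (k and 23−k give the same square):
1²=1, 2²=4, 3²=9, 4²=16, 5²≡2, 6²≡13, 7²≡3, 8²≡18, 9²≡12, 10²≡8, 11²≡6 (mod 23).
The residues are {1, 2, 3, 4, 6, 8, 9, 12, 13, 16, 18}; the non-residues are the remaining 11 nonzero classes.

5 7 10 11 14 15 17 19 20 21 22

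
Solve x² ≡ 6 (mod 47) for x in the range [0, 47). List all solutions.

10, 37

Since 47 ≡ 3 (mod 4), a square root of 6 is 6^((47+1)/4) = 6^12 mod 47.
Repeated squaring: 6^2≡36, 6^4≡27, 6^8≡24 (mod 47).
6^12 = 6^(8+4) ≡ 37 (mod 47).
Check: 37² = 1369 ≡ 6 (mod 47). The two roots are 10 and 37.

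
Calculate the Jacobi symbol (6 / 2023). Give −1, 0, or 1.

-1

Pull out 2: since 2023 ≡ 7 (mod 8), (2/2023) = +1.
Reciprocity: 3 ≡ 3 and 2023 ≡ 3 (mod 4), so (3/2023) = −(2023/3).
Reduce top mod 3: now compute (1/3).
Reached (1/3) = 1. Collecting the sign flips along the way, the symbol is -1.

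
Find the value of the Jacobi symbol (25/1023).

1

Reciprocity: 25 ≡ 1 and 1023 ≡ 3 (mod 4), so (25/1023) = +(1023/25).
Reduce top mod 25: now compute (23/25).
Reciprocity: 23 ≡ 3 and 25 ≡ 1 (mod 4), so (23/25) = +(25/23).
Reduce top mod 23: now compute (2/23).
Pull out 2: since 23 ≡ 7 (mod 8), (2/23) = +1.
Reached (1/23) = 1. Collecting the sign flips along the way, the symbol is +1.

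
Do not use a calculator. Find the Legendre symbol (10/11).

-1

Euler's criterion: (10/11) ≡ 10^5 (mod 11).
10^2 ≡ 1 (mod 11)
10^4 ≡ 1 (mod 11)
10^5 = 10^(4+1) ≡ 10 (mod 11).
Result is 10 ≡ −1, so (10/11) = −1.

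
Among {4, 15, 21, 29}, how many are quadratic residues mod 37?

(4/37) = +1 → QR.
(15/37) = -1 → non-residue.
(21/37) = +1 → QR.
(29/37) = -1 → non-residue.
Total quadratic residues among the 4: 2.

2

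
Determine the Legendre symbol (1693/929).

Euler's criterion: (1693/929) ≡ 764^464 (mod 929).
764^2 ≡ 284 (mod 929)
764^4 ≡ 762 (mod 929)
764^8 ≡ 19 (mod 929)
764^16 ≡ 361 (mod 929)
764^32 ≡ 261 (mod 929)
764^64 ≡ 304 (mod 929)
764^128 ≡ 445 (mod 929)
764^256 ≡ 148 (mod 929)
764^464 = 764^(256+128+64+16) ≡ 928 (mod 929).
Result is 928 ≡ −1, so (1693/929) = −1.

-1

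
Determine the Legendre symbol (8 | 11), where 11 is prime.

Euler's criterion: (8/11) ≡ 8^5 (mod 11).
8^2 ≡ 9 (mod 11)
8^4 ≡ 4 (mod 11)
8^5 = 8^(4+1) ≡ 10 (mod 11).
Result is 10 ≡ −1, so (8/11) = −1.

-1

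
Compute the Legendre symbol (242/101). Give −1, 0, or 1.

First reduce: 242 ≡ 40 (mod 101).
Pull out 2^3: since 101 ≡ 5 (mod 8), (2/101) = -1, so (2/101)^3 = -1.
Reciprocity: 5 ≡ 1 and 101 ≡ 1 (mod 4), so (5/101) = +(101/5).
Reduce top mod 5: now compute (1/5).
Reached (1/5) = 1. Collecting the sign flips along the way, the symbol is -1.

-1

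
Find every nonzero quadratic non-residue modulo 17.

3, 5, 6, 7, 10, 11, 12, 14

Square k = 1,…,8 (k and 17−k give the same square):
1²=1, 2²=4, 3²=9, 4²=16, 5²≡8, 6²≡2, 7²≡15, 8²≡13 (mod 17).
The residues are {1, 2, 4, 8, 9, 13, 15, 16}; the non-residues are the remaining 8 nonzero classes.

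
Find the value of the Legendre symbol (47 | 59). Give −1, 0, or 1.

-1

Reciprocity: 47 ≡ 3 and 59 ≡ 3 (mod 4), so (47/59) = −(59/47).
Reduce top mod 47: now compute (12/47).
Pull out 2^2: since 47 ≡ 7 (mod 8), (2/47) = +1, so (2/47)^2 = +1.
Reciprocity: 3 ≡ 3 and 47 ≡ 3 (mod 4), so (3/47) = −(47/3).
Reduce top mod 3: now compute (2/3).
Pull out 2: since 3 ≡ 3 (mod 8), (2/3) = -1.
Reached (1/3) = 1. Collecting the sign flips along the way, the symbol is -1.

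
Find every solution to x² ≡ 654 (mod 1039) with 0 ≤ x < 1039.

Since 1039 ≡ 3 (mod 4), a square root of 654 is 654^((1039+1)/4) = 654^260 mod 1039.
Repeated squaring: 654^2≡687, 654^4≡263, 654^8≡595, 654^16≡765, 654^32≡268, 654^64≡133, 654^128≡26, 654^256≡676 (mod 1039).
654^260 = 654^(256+4) ≡ 119 (mod 1039).
Check: 119² = 14161 ≡ 654 (mod 1039). The two roots are 119 and 920.

119, 920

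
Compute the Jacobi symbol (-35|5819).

First reduce: -35 ≡ 5784 (mod 5819).
Pull out 2^3: since 5819 ≡ 3 (mod 8), (2/5819) = -1, so (2/5819)^3 = -1.
Reciprocity: 723 ≡ 3 and 5819 ≡ 3 (mod 4), so (723/5819) = −(5819/723).
Reduce top mod 723: now compute (35/723).
Reciprocity: 35 ≡ 3 and 723 ≡ 3 (mod 4), so (35/723) = −(723/35).
Reduce top mod 35: now compute (23/35).
Reciprocity: 23 ≡ 3 and 35 ≡ 3 (mod 4), so (23/35) = −(35/23).
Reduce top mod 23: now compute (12/23).
Pull out 2^2: since 23 ≡ 7 (mod 8), (2/23) = +1, so (2/23)^2 = +1.
Reciprocity: 3 ≡ 3 and 23 ≡ 3 (mod 4), so (3/23) = −(23/3).
Reduce top mod 3: now compute (2/3).
Pull out 2: since 3 ≡ 3 (mod 8), (2/3) = -1.
Reached (1/3) = 1. Collecting the sign flips along the way, the symbol is +1.

1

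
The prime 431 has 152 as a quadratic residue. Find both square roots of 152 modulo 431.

Since 431 ≡ 3 (mod 4), a square root of 152 is 152^((431+1)/4) = 152^108 mod 431.
Repeated squaring: 152^2≡261, 152^4≡23, 152^8≡98, 152^16≡122, 152^32≡230, 152^64≡318 (mod 431).
152^108 = 152^(64+32+8+4) ≡ 60 (mod 431).
Check: 60² = 3600 ≡ 152 (mod 431). The two roots are 60 and 371.

60, 371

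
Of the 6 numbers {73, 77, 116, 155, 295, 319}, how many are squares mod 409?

(73/409) = -1 → non-residue.
(77/409) = +1 → QR.
(116/409) = -1 → non-residue.
(155/409) = -1 → non-residue.
(295/409) = -1 → non-residue.
(319/409) = +1 → QR.
Total quadratic residues among the 6: 2.

2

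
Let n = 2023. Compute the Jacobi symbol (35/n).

0

Reciprocity: 35 ≡ 3 and 2023 ≡ 3 (mod 4), so (35/2023) = −(2023/35).
Reduce top mod 35: now compute (28/35).
Pull out 2^2: since 35 ≡ 3 (mod 8), (2/35) = -1, so (2/35)^2 = +1.
Reciprocity: 7 ≡ 3 and 35 ≡ 3 (mod 4), so (7/35) = −(35/7).
Reduce top mod 7: now compute (0/7).
Top reduces to 0: gcd > 1, so the symbol is 0.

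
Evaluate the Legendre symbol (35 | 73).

Euler's criterion: (35/73) ≡ 35^36 (mod 73).
35^2 ≡ 57 (mod 73)
35^4 ≡ 37 (mod 73)
35^8 ≡ 55 (mod 73)
35^16 ≡ 32 (mod 73)
35^32 ≡ 2 (mod 73)
35^36 = 35^(32+4) ≡ 1 (mod 73).
Result is 1, so (35/73) = 1.

1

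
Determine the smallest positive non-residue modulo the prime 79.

(2/79) = +1, so 2 is a residue.
(3/79) = −1, so 3 is the smallest positive non-residue mod 79.

3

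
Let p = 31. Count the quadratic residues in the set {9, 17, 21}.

(9/31) = +1 → QR.
(17/31) = -1 → non-residue.
(21/31) = -1 → non-residue.
Total quadratic residues among the 3: 1.

1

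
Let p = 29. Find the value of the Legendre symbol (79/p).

-1

Euler's criterion: (79/29) ≡ 21^14 (mod 29).
21^2 ≡ 6 (mod 29)
21^4 ≡ 7 (mod 29)
21^8 ≡ 20 (mod 29)
21^14 = 21^(8+4+2) ≡ 28 (mod 29).
Result is 28 ≡ −1, so (79/29) = −1.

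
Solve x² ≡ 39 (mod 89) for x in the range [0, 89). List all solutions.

22, 67

89 ≡ 1 (mod 4), so we find a root by search.
Trying successive values, 22² = 484 ≡ 39 (mod 89). The other root is 89 − 22 = 67.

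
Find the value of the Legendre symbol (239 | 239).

0

First reduce: 239 ≡ 0 (mod 239).
Top reduces to 0: gcd > 1, so the symbol is 0.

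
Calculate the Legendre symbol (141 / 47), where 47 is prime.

First reduce: 141 ≡ 0 (mod 47).
Top reduces to 0: gcd > 1, so the symbol is 0.

0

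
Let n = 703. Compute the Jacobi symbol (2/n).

1

Pull out 2: since 703 ≡ 7 (mod 8), (2/703) = +1.
Reached (1/703) = 1. Collecting the sign flips along the way, the symbol is +1.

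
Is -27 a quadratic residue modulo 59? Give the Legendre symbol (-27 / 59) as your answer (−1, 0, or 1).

First reduce: -27 ≡ 32 (mod 59).
Pull out 2^5: since 59 ≡ 3 (mod 8), (2/59) = -1, so (2/59)^5 = -1.
Reached (1/59) = 1. Collecting the sign flips along the way, the symbol is -1.

-1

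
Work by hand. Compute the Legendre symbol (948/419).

First reduce: 948 ≡ 110 (mod 419).
Pull out 2: since 419 ≡ 3 (mod 8), (2/419) = -1.
Reciprocity: 55 ≡ 3 and 419 ≡ 3 (mod 4), so (55/419) = −(419/55).
Reduce top mod 55: now compute (34/55).
Pull out 2: since 55 ≡ 7 (mod 8), (2/55) = +1.
Reciprocity: 17 ≡ 1 and 55 ≡ 3 (mod 4), so (17/55) = +(55/17).
Reduce top mod 17: now compute (4/17).
Pull out 2^2: since 17 ≡ 1 (mod 8), (2/17) = +1, so (2/17)^2 = +1.
Reached (1/17) = 1. Collecting the sign flips along the way, the symbol is +1.

1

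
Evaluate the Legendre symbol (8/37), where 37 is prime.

-1

Pull out 2^3: since 37 ≡ 5 (mod 8), (2/37) = -1, so (2/37)^3 = -1.
Reached (1/37) = 1. Collecting the sign flips along the way, the symbol is -1.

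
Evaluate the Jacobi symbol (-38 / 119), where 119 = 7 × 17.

1

First reduce: -38 ≡ 81 (mod 119).
Reciprocity: 81 ≡ 1 and 119 ≡ 3 (mod 4), so (81/119) = +(119/81).
Reduce top mod 81: now compute (38/81).
Pull out 2: since 81 ≡ 1 (mod 8), (2/81) = +1.
Reciprocity: 19 ≡ 3 and 81 ≡ 1 (mod 4), so (19/81) = +(81/19).
Reduce top mod 19: now compute (5/19).
Reciprocity: 5 ≡ 1 and 19 ≡ 3 (mod 4), so (5/19) = +(19/5).
Reduce top mod 5: now compute (4/5).
Pull out 2^2: since 5 ≡ 5 (mod 8), (2/5) = -1, so (2/5)^2 = +1.
Reached (1/5) = 1. Collecting the sign flips along the way, the symbol is +1.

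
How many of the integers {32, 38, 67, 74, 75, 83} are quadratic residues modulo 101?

0

(32/101) = -1 → non-residue.
(38/101) = -1 → non-residue.
(67/101) = -1 → non-residue.
(74/101) = -1 → non-residue.
(75/101) = -1 → non-residue.
(83/101) = -1 → non-residue.
Total quadratic residues among the 6: 0.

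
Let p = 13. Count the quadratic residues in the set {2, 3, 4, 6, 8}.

(2/13) = -1 → non-residue.
(3/13) = +1 → QR.
(4/13) = +1 → QR.
(6/13) = -1 → non-residue.
(8/13) = -1 → non-residue.
Total quadratic residues among the 5: 2.

2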